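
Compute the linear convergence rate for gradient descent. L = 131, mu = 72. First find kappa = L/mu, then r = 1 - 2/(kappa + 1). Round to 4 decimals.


Step 1: Compute the condition number.
kappa = L/mu = 131/72 = 1.8194
Step 2: Compute the convergence rate.
r = 1 - 2/(kappa + 1) = 1 - 2*mu/(L + mu) = (L - mu)/(L + mu) = 59/203 = 0.2906


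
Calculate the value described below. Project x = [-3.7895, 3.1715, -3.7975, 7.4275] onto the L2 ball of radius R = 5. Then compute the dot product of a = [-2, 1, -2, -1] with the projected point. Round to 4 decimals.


Step 1: Compute ||x|| (intermediates to 6 decimals).
||x|| = sqrt((-3.7895)^2 + 3.1715^2 + (-3.7975)^2 + 7.4275^2) = 9.695746
Step 2: Project.
Since ||x|| > R, scale = R/||x|| = 5/9.695746 = 0.51569, proj(x) = scale * x
proj(x) = [-1.954207, 1.635511, -1.958333, 3.830287]
Step 3: Dot product.
a^T * proj(x) = -2*(-1.954207) + 1*1.635511 - 2*(-1.958333) - 1*3.830287 = 5.6303


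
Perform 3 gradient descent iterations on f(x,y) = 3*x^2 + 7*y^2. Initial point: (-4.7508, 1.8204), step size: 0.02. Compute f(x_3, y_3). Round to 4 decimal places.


Gradient descent on f(x,y) = 3*x^2 + 7*y^2.
Starting point: (-4.7508, 1.8204), alpha = 0.02
Step 1: grad_x = 2*3*-4.7508 = -28.5048, grad_y = 2*7*1.8204 = 25.4856
  x_1 = -4.7508 - 0.02*-28.5048 = -4.1807
  y_1 = 1.8204 - 0.02*25.4856 = 1.3107
Step 2: grad_x = 2*3*-4.1807 = -25.0842, grad_y = 2*7*1.3107 = 18.3496
  x_2 = -4.1807 - 0.02*-25.0842 = -3.679
  y_2 = 1.3107 - 0.02*18.3496 = 0.9437
Step 3: grad_x = 2*3*-3.679 = -22.0741, grad_y = 2*7*0.9437 = 13.2117
  x_3 = -3.679 - 0.02*-22.0741 = -3.2375
  y_3 = 0.9437 - 0.02*13.2117 = 0.6795
f(-3.2375, 0.6795) = 3*(-3.2375)^2 + 7*0.6795^2 = 34.6766


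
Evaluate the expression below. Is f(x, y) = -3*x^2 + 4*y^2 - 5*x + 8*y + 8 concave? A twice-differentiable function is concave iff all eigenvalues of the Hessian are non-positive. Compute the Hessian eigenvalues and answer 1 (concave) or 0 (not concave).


The Hessian of f(x,y) = -3*x^2 + 4*y^2 - 5*x + 8*y + 8 is:
H = [[-6, 0], [0, 8]]
Trace = -6 + 8 = 2
Determinant = -6*8 - (0)^2 = -48
Discriminant = (2)^2 - 4*-48 = 196.0
Eigenvalues: lambda_1 = -6.0, lambda_2 = 8.0
The function is not concave.

0


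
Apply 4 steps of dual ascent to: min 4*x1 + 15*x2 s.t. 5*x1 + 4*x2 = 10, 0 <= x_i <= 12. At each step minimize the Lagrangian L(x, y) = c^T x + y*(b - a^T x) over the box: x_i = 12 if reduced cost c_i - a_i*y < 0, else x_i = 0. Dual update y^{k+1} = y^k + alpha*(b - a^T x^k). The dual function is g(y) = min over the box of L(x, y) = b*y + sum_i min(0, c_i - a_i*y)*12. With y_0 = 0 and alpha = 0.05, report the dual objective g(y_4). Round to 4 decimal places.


Dual ascent for LP: min 4*x1 + 15*x2, 5*x1 + 4*x2 = 10, 0 <= x_i <= 12
Step 1: y^k = 0.0, reduced costs: (4.0, 15.0)
  x^k = (0.0, 0.0), subgradient = b - a^T x = 10.0
  y^{k+1} = 0.0 + 0.05*10.0 = 0.5
Step 2: y^k = 0.5, reduced costs: (1.5, 13.0)
  x^k = (0.0, 0.0), subgradient = b - a^T x = 10.0
  y^{k+1} = 0.5 + 0.05*10.0 = 1.0
Step 3: y^k = 1.0, reduced costs: (-1.0, 11.0)
  x^k = (12.0, 0.0), subgradient = b - a^T x = -50.0
  y^{k+1} = 1.0 + 0.05*-50.0 = -1.5
Step 4: y^k = -1.5, reduced costs: (11.5, 21.0)
  x^k = (0.0, 0.0), subgradient = b - a^T x = 10.0
  y^{k+1} = -1.5 + 0.05*10.0 = -1.0
Dual objective at y_4 = -1.0: reduced costs (9.0, 19.0), box minimizer x = (0.0, 0.0)
g(y_4) = b*y + (c1 - a1*y)*x1 + (c2 - a2*y)*x2 = 10*(-1.0) + 9.0*0.0 + 19.0*0.0 = -10.0 + 0.0 + 0.0 = -10.0


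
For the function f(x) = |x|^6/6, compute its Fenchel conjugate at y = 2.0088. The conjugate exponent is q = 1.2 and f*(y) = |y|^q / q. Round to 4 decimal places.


The conjugate exponent q satisfies 1/p + 1/q = 1.
p = 6, so q = 6/(6 - 1) = 1.2
|y|^q = 2.0088^1.2 = 2.3095
f*(2.0088) = 2.3095 / 1.2 = 1.9246


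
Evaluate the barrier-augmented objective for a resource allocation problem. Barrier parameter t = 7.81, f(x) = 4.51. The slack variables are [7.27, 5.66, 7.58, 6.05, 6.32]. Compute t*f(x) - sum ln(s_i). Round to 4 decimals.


Step 1: Compute log-barrier.
ln values: [1.9838, 1.7334, 2.0255, 1.8001, 1.8437]
phi = -(1.9838 + 1.7334 + 2.0255 + 1.8001 + 1.8437) = -9.3865
Step 2: Compute augmented objective.
t*f(x) = 7.81*4.51 = 35.2231
Total = 35.2231 - 9.3865 = 25.8366


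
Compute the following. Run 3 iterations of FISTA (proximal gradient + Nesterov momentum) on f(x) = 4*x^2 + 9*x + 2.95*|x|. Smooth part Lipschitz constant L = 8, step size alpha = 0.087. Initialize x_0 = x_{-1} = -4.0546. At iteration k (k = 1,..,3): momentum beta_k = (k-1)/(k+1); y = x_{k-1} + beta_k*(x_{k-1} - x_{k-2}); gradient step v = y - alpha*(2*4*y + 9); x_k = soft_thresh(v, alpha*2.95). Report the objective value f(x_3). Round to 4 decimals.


FISTA on f(x) = 4*x^2 + 9*x + 2.95*|x|
L = 8, alpha = 0.087
Iteration 1: beta = 0.0, y = -4.0546 + 0.0*(-4.0546 + 4.0546) = -4.0546
  grad(y) = -23.4368, v = y - alpha*grad = -2.0156
  prox(v) = soft_thresh(-2.0156, 0.2567) = -1.7589
Iteration 2: beta = 0.3333, y = -1.7589 + 0.3333*(-1.7589 + 4.0546) = -0.9937
  grad(y) = 1.0502, v = y - alpha*grad = -1.0851
  prox(v) = soft_thresh(-1.0851, 0.2567) = -0.8284
Iteration 3: beta = 0.5, y = -0.8284 + 0.5*(-0.8284 + 1.7589) = -0.3632
  grad(y) = 6.0945, v = y - alpha*grad = -0.8934
  prox(v) = soft_thresh(-0.8934, 0.2567) = -0.6368
f(x_3) = 4*(-0.6368)^2 + 9*(-0.6368) + 2.95*|-0.6368| = -2.2305


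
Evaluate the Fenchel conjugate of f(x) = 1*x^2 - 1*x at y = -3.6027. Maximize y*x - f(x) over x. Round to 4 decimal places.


f*(y) = sup_x {y*x - a*x^2 - b*x} = sup_x {(y-b)*x - a*x^2}
FOC: (y - b) - 2a*x = 0 => x* = (y - b)/(2a)
x* = (-3.6027 + 1)/(2*1) = -1.3014
f*(-3.6027) = (y-b)^2/(4a) = (-3.6027 + 1)^2/(4*1)
= 6.774/4 = 1.6935


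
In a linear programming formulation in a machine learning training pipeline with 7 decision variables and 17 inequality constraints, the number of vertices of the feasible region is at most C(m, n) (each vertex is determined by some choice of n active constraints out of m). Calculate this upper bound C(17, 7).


Each vertex corresponds to some choice of n active constraints out of m, so the number of vertices is at most C(m, n) = m! / (n!(m-n)!).
m = 17, n = 7
Numerator: 17 * 16 * 15 * 14 * 13 * 12 * 11
Denominator: 7! = 5040
C(17, 7) = 19448


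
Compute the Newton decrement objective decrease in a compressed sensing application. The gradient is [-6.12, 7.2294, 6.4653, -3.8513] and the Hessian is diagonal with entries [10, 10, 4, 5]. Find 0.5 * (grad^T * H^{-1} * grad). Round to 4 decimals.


Step 1: H is diagonal, so H^(-1) * g = [-0.612, 0.7229, 1.6163, -0.7703].
Step 2: g^T H^(-1) g = sum_i g_i^2 / H_ii
  = (-6.12)^2/10 + (7.2294)^2/10 + (6.4653)^2/4 + (-3.8513)^2/5
  = 3.7454 + 5.2264 + 10.45 + 2.9665 = 22.3884
Step 3: Objective decrease = 0.5 * g^T H^(-1) g = 11.1942


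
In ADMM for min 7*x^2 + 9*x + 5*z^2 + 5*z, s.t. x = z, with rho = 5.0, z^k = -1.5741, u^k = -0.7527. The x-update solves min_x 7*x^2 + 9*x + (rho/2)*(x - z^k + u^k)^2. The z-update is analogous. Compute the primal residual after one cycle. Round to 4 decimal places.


ADMM iteration with rho = 5.0, z^k = -1.5741, u^k = -0.7527
Step 1: x-update.
Minimize 7*x^2 + 9*x + (5.0/2)*(x + 1.5741 - 0.7527)^2
FOC: (2*7 + 5.0)*x = -9 + 5.0*(-1.5741 + 0.7527)
x^{k+1} = -0.6898
Step 2: z-update.
Minimize 5*z^2 + 5*z + (5.0/2)*(-0.6898 - z - 0.7527)^2
FOC: (2*5 + 5.0)*z = -5 + 5.0*(-0.6898 - 0.7527)
z^{k+1} = -0.8142
Step 3: u-update.
u^{k+1} = -0.7527 - 0.6898 + 0.8142 = -0.6284
Step 4: Primal residual = |-0.6898 + 0.8142| = 0.1243


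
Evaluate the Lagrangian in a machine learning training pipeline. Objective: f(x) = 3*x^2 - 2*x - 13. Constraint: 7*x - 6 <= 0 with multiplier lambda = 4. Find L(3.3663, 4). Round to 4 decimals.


Step 1: Evaluate f(x).
f(3.3663) = 3*3.3663^2 - 2*3.3663 - 13 = 14.2633
Step 2: Evaluate g(x).
g(3.3663) = 7*3.3663 - 6 = 17.5641
Step 3: Compute Lagrangian.
L = 14.2633 + 4*17.5641 = 84.5197


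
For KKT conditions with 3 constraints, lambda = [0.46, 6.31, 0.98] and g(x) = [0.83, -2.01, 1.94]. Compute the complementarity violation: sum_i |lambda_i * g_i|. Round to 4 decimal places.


KKT complementary slackness check:
lambda_1 * g_1 = 0.46 * 0.83 = 0.3818
lambda_2 * g_2 = 6.31 * -2.01 = -12.6831
lambda_3 * g_3 = 0.98 * 1.94 = 1.9012
Total violation = 0.3818 + 12.6831 + 1.9012 = 14.9661


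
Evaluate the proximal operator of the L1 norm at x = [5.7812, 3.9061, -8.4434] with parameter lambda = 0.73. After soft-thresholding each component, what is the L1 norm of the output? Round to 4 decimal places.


Soft-thresholding with lambda = 0.73:
prox(5.7812) = sign(5.7812)*max(|5.7812| - 0.73, 0) = 5.0512
prox(3.9061) = sign(3.9061)*max(|3.9061| - 0.73, 0) = 3.1761
prox(-8.4434) = sign(-8.4434)*max(|-8.4434| - 0.73, 0) = -7.7134
prox(x) = [5.0512, 3.1761, -7.7134]
||prox(x)||_1 = 5.0512 + 3.1761 + 7.7134 = 15.9407


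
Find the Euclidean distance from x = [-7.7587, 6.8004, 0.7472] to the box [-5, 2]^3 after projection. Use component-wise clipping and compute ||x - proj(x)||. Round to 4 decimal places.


Project each component onto [-5, 2].
clip(-7.7587) = -5.0, clip(6.8004) = 2.0, clip(0.7472) = 0.7472
Projection = [-5.0, 2.0, 0.7472]
Squared diffs: [7.6104, 23.0438, 0.0]
Distance = sqrt(30.6542) = 5.5366


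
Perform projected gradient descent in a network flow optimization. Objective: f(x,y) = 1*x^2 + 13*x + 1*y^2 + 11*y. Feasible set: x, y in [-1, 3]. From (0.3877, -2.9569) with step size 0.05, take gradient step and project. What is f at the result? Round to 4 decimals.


Step 1: Compute gradient at (0.3877, -2.9569).
grad_x = 2*1*0.3877 + 13 = 13.7754
grad_y = 2*1*-2.9569 + 11 = 5.0862
Step 2: Gradient step.
x_raw = 0.3877 - 0.05*13.7754 = -0.3011
y_raw = -2.9569 - 0.05*5.0862 = -3.2112
Step 3: Project onto [-1, 3].
x_proj = clip(-0.3011) = -0.3011
y_proj = clip(-3.2112) = -1.0
Step 4: Evaluate f.
f(-0.3011, -1.0) = -13.8233


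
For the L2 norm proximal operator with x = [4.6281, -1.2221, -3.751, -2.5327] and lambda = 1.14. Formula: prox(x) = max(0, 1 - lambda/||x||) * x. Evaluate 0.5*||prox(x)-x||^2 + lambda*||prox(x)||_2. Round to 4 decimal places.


Step 1: Compute ||x||.
||x|| = 6.5877
Step 2: Compute scaling factor.
scale = max(0, 1 - 1.14/6.5877) = 0.8269
Step 3: prox(x) = [3.8272, -1.0106, -3.1019, -2.0944]
||prox(x)|| = 5.4477
Step 4: Proximal objective.
0.5*||prox-x||^2 = 0.6498
lambda*||prox|| = 6.2104
Total = 6.8601


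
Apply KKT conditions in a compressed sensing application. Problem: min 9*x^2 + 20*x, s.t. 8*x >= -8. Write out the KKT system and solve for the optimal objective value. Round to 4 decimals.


Step 1: Try lambda = 0 (constraint inactive).
x_unc = -20/(2*9) = -1.1111
Check: 8*-1.1111 = -8.8888 < -8 -- violated!
Step 2: Constraint must be active: 8*x = -8
x* = -8/8 = -1.0
lambda = (2*9*(-1.0) + 20)/8 = 0.25
Step 3: Compute optimal value.
f(x*) = 9*(-1.0)^2 + 20*(-1.0) = -11.0


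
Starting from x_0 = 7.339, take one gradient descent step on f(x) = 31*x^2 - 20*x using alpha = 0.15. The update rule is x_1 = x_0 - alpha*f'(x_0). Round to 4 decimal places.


We compute the gradient at x_0 and apply the update.
f'(x) = 62*x - 20
f'(7.339) = 62*7.339 - 20 = 435.018
x_1 = 7.339 - 0.15*435.018 = -57.9137


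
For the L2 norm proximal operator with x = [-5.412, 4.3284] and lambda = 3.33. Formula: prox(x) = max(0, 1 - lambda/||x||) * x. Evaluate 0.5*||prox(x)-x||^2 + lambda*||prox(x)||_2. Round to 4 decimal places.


Step 1: Compute ||x||.
||x|| = 6.93
Step 2: Compute scaling factor.
scale = max(0, 1 - 3.33/6.93) = 0.5195
Step 3: prox(x) = [-2.8114, 2.2485]
||prox(x)|| = 3.6
Step 4: Proximal objective.
0.5*||prox-x||^2 = 5.5445
lambda*||prox|| = 11.988
Total = 17.5324


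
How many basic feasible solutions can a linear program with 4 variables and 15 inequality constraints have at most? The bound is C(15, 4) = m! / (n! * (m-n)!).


Each vertex corresponds to some choice of n active constraints out of m, so the number of vertices is at most C(m, n) = m! / (n!(m-n)!).
m = 15, n = 4
Numerator: 15 * 14 * 13 * 12
Denominator: 4! = 24
C(15, 4) = 1365


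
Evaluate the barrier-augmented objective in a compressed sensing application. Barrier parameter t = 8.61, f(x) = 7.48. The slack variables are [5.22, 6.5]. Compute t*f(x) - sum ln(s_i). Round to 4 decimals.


Step 1: Compute log-barrier.
ln values: [1.6525, 1.8718]
phi = -(1.6525 + 1.8718) = -3.5243
Step 2: Compute augmented objective.
t*f(x) = 8.61*7.48 = 64.4028
Total = 64.4028 - 3.5243 = 60.8785


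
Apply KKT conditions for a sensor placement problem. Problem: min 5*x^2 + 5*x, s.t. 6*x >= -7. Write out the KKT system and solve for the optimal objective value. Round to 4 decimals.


Step 1: Try lambda = 0 (constraint inactive).
Stationarity: 2*5*x + 5 = 0
x* = -5/(2*5) = -0.5
Check constraint: 6*-0.5 = -3.0 >= -7 -- satisfied.
Step 2: Compute optimal value.
f(x*) = 5*(-0.5)^2 + 5*(-0.5) = -1.25


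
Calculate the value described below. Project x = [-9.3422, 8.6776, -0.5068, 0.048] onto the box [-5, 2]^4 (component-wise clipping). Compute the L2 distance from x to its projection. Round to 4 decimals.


Project each component onto [-5, 2].
clip(-9.3422) = -5.0, clip(8.6776) = 2.0, clip(-0.5068) = -0.5068, clip(0.048) = 0.048
Projection = [-5.0, 2.0, -0.5068, 0.048]
Squared diffs: [18.8547, 44.5903, 0.0, 0.0]
Distance = sqrt(63.445) = 7.9652


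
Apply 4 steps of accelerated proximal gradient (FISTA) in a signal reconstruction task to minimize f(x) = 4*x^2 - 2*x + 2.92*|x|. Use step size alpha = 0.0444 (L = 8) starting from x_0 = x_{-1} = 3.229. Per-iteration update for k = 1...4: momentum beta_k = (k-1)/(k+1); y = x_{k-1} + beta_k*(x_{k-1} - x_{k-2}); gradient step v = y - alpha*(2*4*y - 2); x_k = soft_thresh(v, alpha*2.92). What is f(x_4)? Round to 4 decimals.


FISTA on f(x) = 4*x^2 - 2*x + 2.92*|x|
L = 8, alpha = 0.0444
Iteration 1: beta = 0.0, y = 3.229 + 0.0*(3.229 - 3.229) = 3.229
  grad(y) = 23.832, v = y - alpha*grad = 2.1709
  prox(v) = soft_thresh(2.1709, 0.1296) = 2.0412
Iteration 2: beta = 0.3333, y = 2.0412 + 0.3333*(2.0412 - 3.229) = 1.6453
  grad(y) = 11.1623, v = y - alpha*grad = 1.1497
  prox(v) = soft_thresh(1.1497, 0.1296) = 1.02
Iteration 3: beta = 0.5, y = 1.02 + 0.5*(1.02 - 2.0412) = 0.5094
  grad(y) = 2.0755, v = y - alpha*grad = 0.4173
  prox(v) = soft_thresh(0.4173, 0.1296) = 0.2876
Iteration 4: beta = 0.6, y = 0.2876 + 0.6*(0.2876 - 1.02) = -0.1518
  grad(y) = -3.2144, v = y - alpha*grad = -0.0091
  prox(v) = soft_thresh(-0.0091, 0.1296) = 0.0
f(x_4) = 4*0.0^2 - 2*0.0 + 2.92*|0.0| = 0.0


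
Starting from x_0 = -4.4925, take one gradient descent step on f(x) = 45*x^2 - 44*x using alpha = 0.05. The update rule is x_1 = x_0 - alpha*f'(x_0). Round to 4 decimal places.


We compute the gradient at x_0 and apply the update.
f'(x) = 90*x - 44
f'(-4.4925) = 90*-4.4925 - 44 = -448.325
x_1 = -4.4925 - 0.05*-448.325 = 17.9238


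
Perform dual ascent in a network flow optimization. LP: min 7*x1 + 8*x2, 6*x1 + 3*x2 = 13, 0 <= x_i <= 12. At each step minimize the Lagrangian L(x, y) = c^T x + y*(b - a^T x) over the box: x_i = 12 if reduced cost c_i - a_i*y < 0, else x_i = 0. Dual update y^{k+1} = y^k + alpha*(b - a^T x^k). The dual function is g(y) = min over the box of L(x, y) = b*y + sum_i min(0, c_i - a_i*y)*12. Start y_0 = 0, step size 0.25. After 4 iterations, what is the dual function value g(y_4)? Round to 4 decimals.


Dual ascent for LP: min 7*x1 + 8*x2, 6*x1 + 3*x2 = 13, 0 <= x_i <= 12
Step 1: y^k = 0.0, reduced costs: (7.0, 8.0)
  x^k = (0.0, 0.0), subgradient = b - a^T x = 13.0
  y^{k+1} = 0.0 + 0.25*13.0 = 3.25
Step 2: y^k = 3.25, reduced costs: (-12.5, -1.75)
  x^k = (12.0, 12.0), subgradient = b - a^T x = -95.0
  y^{k+1} = 3.25 + 0.25*-95.0 = -20.5
Step 3: y^k = -20.5, reduced costs: (130.0, 69.5)
  x^k = (0.0, 0.0), subgradient = b - a^T x = 13.0
  y^{k+1} = -20.5 + 0.25*13.0 = -17.25
Step 4: y^k = -17.25, reduced costs: (110.5, 59.75)
  x^k = (0.0, 0.0), subgradient = b - a^T x = 13.0
  y^{k+1} = -17.25 + 0.25*13.0 = -14.0
Dual objective at y_4 = -14.0: reduced costs (91.0, 50.0), box minimizer x = (0.0, 0.0)
g(y_4) = b*y + (c1 - a1*y)*x1 + (c2 - a2*y)*x2 = 13*(-14.0) + 91.0*0.0 + 50.0*0.0 = -182.0 + 0.0 + 0.0 = -182.0


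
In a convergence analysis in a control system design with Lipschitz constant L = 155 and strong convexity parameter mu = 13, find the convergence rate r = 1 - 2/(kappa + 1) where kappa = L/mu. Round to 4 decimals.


Step 1: Compute the condition number.
kappa = L/mu = 155/13 = 11.9231
Step 2: Compute the convergence rate.
r = 1 - 2/(kappa + 1) = 1 - 2*mu/(L + mu) = (L - mu)/(L + mu) = 142/168 = 0.8452


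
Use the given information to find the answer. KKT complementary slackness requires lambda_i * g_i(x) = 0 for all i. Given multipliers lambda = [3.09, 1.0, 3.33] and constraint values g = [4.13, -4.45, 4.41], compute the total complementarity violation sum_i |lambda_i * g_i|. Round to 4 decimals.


KKT complementary slackness check:
lambda_1 * g_1 = 3.09 * 4.13 = 12.7617
lambda_2 * g_2 = 1.0 * -4.45 = -4.45
lambda_3 * g_3 = 3.33 * 4.41 = 14.6853
Total violation = 12.7617 + 4.45 + 14.6853 = 31.897


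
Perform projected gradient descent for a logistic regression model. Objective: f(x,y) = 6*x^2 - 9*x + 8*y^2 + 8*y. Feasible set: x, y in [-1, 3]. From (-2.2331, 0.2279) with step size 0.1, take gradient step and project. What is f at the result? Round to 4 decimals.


Step 1: Compute gradient at (-2.2331, 0.2279).
grad_x = 2*6*-2.2331 - 9 = -35.7972
grad_y = 2*8*0.2279 + 8 = 11.6464
Step 2: Gradient step.
x_raw = -2.2331 - 0.1*-35.7972 = 1.3466
y_raw = 0.2279 - 0.1*11.6464 = -0.9367
Step 3: Project onto [-1, 3].
x_proj = clip(1.3466) = 1.3466
y_proj = clip(-0.9367) = -0.9367
Step 4: Evaluate f.
f(1.3466, -0.9367) = -1.7133


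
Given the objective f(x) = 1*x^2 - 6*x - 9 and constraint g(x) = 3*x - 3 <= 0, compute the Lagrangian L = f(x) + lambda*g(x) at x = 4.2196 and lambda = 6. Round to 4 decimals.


Step 1: Evaluate f(x).
f(4.2196) = 1*4.2196^2 - 6*4.2196 - 9 = -16.5126
Step 2: Evaluate g(x).
g(4.2196) = 3*4.2196 - 3 = 9.6588
Step 3: Compute Lagrangian.
L = -16.5126 + 6*9.6588 = 41.4402


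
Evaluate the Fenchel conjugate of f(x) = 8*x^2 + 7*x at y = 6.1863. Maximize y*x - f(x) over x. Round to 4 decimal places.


f*(y) = sup_x {y*x - a*x^2 - b*x} = sup_x {(y-b)*x - a*x^2}
FOC: (y - b) - 2a*x = 0 => x* = (y - b)/(2a)
x* = (6.1863 - 7)/(2*8) = -0.0509
f*(6.1863) = (y-b)^2/(4a) = (6.1863 - 7)^2/(4*8)
= 0.6621/32 = 0.0207


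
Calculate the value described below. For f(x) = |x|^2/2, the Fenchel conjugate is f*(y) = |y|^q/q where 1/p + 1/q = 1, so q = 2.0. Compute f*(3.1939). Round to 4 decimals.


The conjugate exponent q satisfies 1/p + 1/q = 1.
p = 2, so q = 2/(2 - 1) = 2.0
|y|^q = 3.1939^2.0 = 10.201
f*(3.1939) = 10.201 / 2.0 = 5.1005


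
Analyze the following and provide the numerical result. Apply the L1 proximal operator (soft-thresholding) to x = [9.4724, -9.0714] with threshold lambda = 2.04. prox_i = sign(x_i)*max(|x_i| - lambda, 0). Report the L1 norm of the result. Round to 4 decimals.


Soft-thresholding with lambda = 2.04:
prox(9.4724) = sign(9.4724)*max(|9.4724| - 2.04, 0) = 7.4324
prox(-9.0714) = sign(-9.0714)*max(|-9.0714| - 2.04, 0) = -7.0314
prox(x) = [7.4324, -7.0314]
||prox(x)||_1 = 7.4324 + 7.0314 = 14.4638


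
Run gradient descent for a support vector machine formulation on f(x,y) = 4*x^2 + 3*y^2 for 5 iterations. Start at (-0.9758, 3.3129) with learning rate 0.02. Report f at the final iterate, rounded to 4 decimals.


Gradient descent on f(x,y) = 4*x^2 + 3*y^2.
Starting point: (-0.9758, 3.3129), alpha = 0.02
Step 1: grad_x = 2*4*-0.9758 = -7.8064, grad_y = 2*3*3.3129 = 19.8774
  x_1 = -0.9758 - 0.02*-7.8064 = -0.8197
  y_1 = 3.3129 - 0.02*19.8774 = 2.9154
Step 2: grad_x = 2*4*-0.8197 = -6.5574, grad_y = 2*3*2.9154 = 17.4921
  x_2 = -0.8197 - 0.02*-6.5574 = -0.6885
  y_2 = 2.9154 - 0.02*17.4921 = 2.5655
Step 3: grad_x = 2*4*-0.6885 = -5.5082, grad_y = 2*3*2.5655 = 15.3931
  x_3 = -0.6885 - 0.02*-5.5082 = -0.5784
  y_3 = 2.5655 - 0.02*15.3931 = 2.2576
Step 4: grad_x = 2*4*-0.5784 = -4.6269, grad_y = 2*3*2.2576 = 13.5459
  x_4 = -0.5784 - 0.02*-4.6269 = -0.4858
  y_4 = 2.2576 - 0.02*13.5459 = 1.9867
Step 5: grad_x = 2*4*-0.4858 = -3.8866, grad_y = 2*3*1.9867 = 11.9204
  x_5 = -0.4858 - 0.02*-3.8866 = -0.4081
  y_5 = 1.9867 - 0.02*11.9204 = 1.7483
f(-0.4081, 1.7483) = 4*(-0.4081)^2 + 3*1.7483^2 = 9.8361


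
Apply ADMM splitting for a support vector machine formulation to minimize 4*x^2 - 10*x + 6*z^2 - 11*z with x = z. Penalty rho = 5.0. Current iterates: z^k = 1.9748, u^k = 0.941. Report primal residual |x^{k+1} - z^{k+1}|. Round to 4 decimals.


ADMM iteration with rho = 5.0, z^k = 1.9748, u^k = 0.941
Step 1: x-update.
Minimize 4*x^2 - 10*x + (5.0/2)*(x - 1.9748 + 0.941)^2
FOC: (2*4 + 5.0)*x = 10 + 5.0*(1.9748 - 0.941)
x^{k+1} = 1.1668
Step 2: z-update.
Minimize 6*z^2 - 11*z + (5.0/2)*(1.1668 - z + 0.941)^2
FOC: (2*6 + 5.0)*z = 11 + 5.0*(1.1668 + 0.941)
z^{k+1} = 1.267
Step 3: u-update.
u^{k+1} = 0.941 + 1.1668 - 1.267 = 0.8408
Step 4: Primal residual = |1.1668 - 1.267| = 0.1002


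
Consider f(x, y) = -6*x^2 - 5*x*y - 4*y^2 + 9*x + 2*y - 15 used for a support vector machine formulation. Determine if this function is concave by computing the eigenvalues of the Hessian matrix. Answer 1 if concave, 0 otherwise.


The Hessian of f(x,y) = -6*x^2 - 5*x*y - 4*y^2 + 9*x + 2*y - 15 is:
H = [[-12, -5], [-5, -8]]
Trace = -12 - 8 = -20
Determinant = -12*-8 - (-5)^2 = 71
Discriminant = (-20)^2 - 4*71 = 116.0
Eigenvalues: lambda_1 = -15.3852, lambda_2 = -4.6148
The function is concave.

1


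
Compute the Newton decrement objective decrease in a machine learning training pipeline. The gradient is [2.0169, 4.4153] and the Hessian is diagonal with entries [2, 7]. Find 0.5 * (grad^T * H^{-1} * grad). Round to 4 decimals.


Step 1: H is diagonal, so H^(-1) * g = [1.0085, 0.6308].
Step 2: g^T H^(-1) g = sum_i g_i^2 / H_ii
  = (2.0169)^2/2 + (4.4153)^2/7
  = 2.0339 + 2.785 = 4.8189
Step 3: Objective decrease = 0.5 * g^T H^(-1) g = 2.4095


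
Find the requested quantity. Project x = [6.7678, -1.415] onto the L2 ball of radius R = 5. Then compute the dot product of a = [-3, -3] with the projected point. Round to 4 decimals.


Step 1: Compute ||x|| (intermediates to 6 decimals).
||x|| = sqrt(6.7678^2 + (-1.415)^2) = 6.914141
Step 2: Project.
Since ||x|| > R, scale = R/||x|| = 5/6.914141 = 0.723156, proj(x) = scale * x
proj(x) = [4.894175, -1.023266]
Step 3: Dot product.
a^T * proj(x) = -3*4.894175 - 3*(-1.023266) = -11.6127


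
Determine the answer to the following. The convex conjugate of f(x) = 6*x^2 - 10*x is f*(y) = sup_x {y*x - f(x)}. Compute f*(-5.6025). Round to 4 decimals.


f*(y) = sup_x {y*x - a*x^2 - b*x} = sup_x {(y-b)*x - a*x^2}
FOC: (y - b) - 2a*x = 0 => x* = (y - b)/(2a)
x* = (-5.6025 + 10)/(2*6) = 0.3665
f*(-5.6025) = (y-b)^2/(4a) = (-5.6025 + 10)^2/(4*6)
= 19.338/24 = 0.8058


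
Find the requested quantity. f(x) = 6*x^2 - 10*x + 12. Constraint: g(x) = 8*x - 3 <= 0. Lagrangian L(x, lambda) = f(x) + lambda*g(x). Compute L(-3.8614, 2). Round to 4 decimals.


Step 1: Evaluate f(x).
f(-3.8614) = 6*(-3.8614)^2 - 10*(-3.8614) + 12 = 140.0765
Step 2: Evaluate g(x).
g(-3.8614) = 8*-3.8614 - 3 = -33.8912
Step 3: Compute Lagrangian.
L = 140.0765 + 2*-33.8912 = 72.2941


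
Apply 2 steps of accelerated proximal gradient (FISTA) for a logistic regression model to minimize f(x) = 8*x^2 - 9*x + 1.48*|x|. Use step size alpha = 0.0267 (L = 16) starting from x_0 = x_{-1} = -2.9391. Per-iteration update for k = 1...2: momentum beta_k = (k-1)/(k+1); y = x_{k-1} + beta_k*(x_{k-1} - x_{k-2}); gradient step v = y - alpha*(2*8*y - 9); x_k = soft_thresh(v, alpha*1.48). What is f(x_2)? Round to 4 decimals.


FISTA on f(x) = 8*x^2 - 9*x + 1.48*|x|
L = 16, alpha = 0.0267
Iteration 1: beta = 0.0, y = -2.9391 + 0.0*(-2.9391 + 2.9391) = -2.9391
  grad(y) = -56.0256, v = y - alpha*grad = -1.4432
  prox(v) = soft_thresh(-1.4432, 0.0395) = -1.4037
Iteration 2: beta = 0.3333, y = -1.4037 + 0.3333*(-1.4037 + 2.9391) = -0.8919
  grad(y) = -23.2704, v = y - alpha*grad = -0.2706
  prox(v) = soft_thresh(-0.2706, 0.0395) = -0.2311
f(x_2) = 8*(-0.2311)^2 - 9*(-0.2311) + 1.48*|-0.2311| = 2.8487


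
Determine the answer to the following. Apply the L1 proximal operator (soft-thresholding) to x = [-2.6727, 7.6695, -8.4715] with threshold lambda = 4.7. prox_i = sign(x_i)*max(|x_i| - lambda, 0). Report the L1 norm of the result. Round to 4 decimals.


Soft-thresholding with lambda = 4.7:
prox(-2.6727) = sign(-2.6727)*max(|-2.6727| - 4.7, 0) = 0.0
prox(7.6695) = sign(7.6695)*max(|7.6695| - 4.7, 0) = 2.9695
prox(-8.4715) = sign(-8.4715)*max(|-8.4715| - 4.7, 0) = -3.7715
prox(x) = [0.0, 2.9695, -3.7715]
||prox(x)||_1 = 0.0 + 2.9695 + 3.7715 = 6.741


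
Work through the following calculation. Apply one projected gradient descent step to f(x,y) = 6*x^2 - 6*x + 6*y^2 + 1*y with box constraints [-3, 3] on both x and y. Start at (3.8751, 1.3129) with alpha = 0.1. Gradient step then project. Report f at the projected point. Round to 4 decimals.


Step 1: Compute gradient at (3.8751, 1.3129).
grad_x = 2*6*3.8751 - 6 = 40.5012
grad_y = 2*6*1.3129 + 1 = 16.7548
Step 2: Gradient step.
x_raw = 3.8751 - 0.1*40.5012 = -0.175
y_raw = 1.3129 - 0.1*16.7548 = -0.3626
Step 3: Project onto [-3, 3].
x_proj = clip(-0.175) = -0.175
y_proj = clip(-0.3626) = -0.3626
Step 4: Evaluate f.
f(-0.175, -0.3626) = 1.6601


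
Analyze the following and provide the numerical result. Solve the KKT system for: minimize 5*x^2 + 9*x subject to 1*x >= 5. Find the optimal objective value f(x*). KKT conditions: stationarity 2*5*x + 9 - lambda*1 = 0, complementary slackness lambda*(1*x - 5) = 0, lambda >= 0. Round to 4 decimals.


Step 1: Try lambda = 0 (constraint inactive).
x_unc = -9/(2*5) = -0.9
Check: 1*-0.9 = -0.9 < 5 -- violated!
Step 2: Constraint must be active: 1*x = 5
x* = 5/1 = 5.0
lambda = (2*5*5.0 + 9)/1 = 59.0
Step 3: Compute optimal value.
f(x*) = 5*5.0^2 + 9*5.0 = 170.0


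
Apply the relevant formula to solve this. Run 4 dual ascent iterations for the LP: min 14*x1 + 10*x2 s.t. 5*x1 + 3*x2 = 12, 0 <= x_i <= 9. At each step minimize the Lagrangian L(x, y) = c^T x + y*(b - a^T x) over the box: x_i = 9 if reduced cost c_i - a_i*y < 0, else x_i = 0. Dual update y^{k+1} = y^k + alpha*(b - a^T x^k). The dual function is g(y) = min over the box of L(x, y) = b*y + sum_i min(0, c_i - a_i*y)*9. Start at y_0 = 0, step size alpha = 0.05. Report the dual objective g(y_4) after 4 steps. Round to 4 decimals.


Dual ascent for LP: min 14*x1 + 10*x2, 5*x1 + 3*x2 = 12, 0 <= x_i <= 9
Step 1: y^k = 0.0, reduced costs: (14.0, 10.0)
  x^k = (0.0, 0.0), subgradient = b - a^T x = 12.0
  y^{k+1} = 0.0 + 0.05*12.0 = 0.6
Step 2: y^k = 0.6, reduced costs: (11.0, 8.2)
  x^k = (0.0, 0.0), subgradient = b - a^T x = 12.0
  y^{k+1} = 0.6 + 0.05*12.0 = 1.2
Step 3: y^k = 1.2, reduced costs: (8.0, 6.4)
  x^k = (0.0, 0.0), subgradient = b - a^T x = 12.0
  y^{k+1} = 1.2 + 0.05*12.0 = 1.8
Step 4: y^k = 1.8, reduced costs: (5.0, 4.6)
  x^k = (0.0, 0.0), subgradient = b - a^T x = 12.0
  y^{k+1} = 1.8 + 0.05*12.0 = 2.4
Dual objective at y_4 = 2.4: reduced costs (2.0, 2.8), box minimizer x = (0.0, 0.0)
g(y_4) = b*y + (c1 - a1*y)*x1 + (c2 - a2*y)*x2 = 12*2.4 + 2.0*0.0 + 2.8*0.0 = 28.8 + 0.0 + 0.0 = 28.8


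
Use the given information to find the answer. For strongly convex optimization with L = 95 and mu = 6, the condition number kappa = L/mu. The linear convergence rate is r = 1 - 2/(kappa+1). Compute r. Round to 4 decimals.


Step 1: Compute the condition number.
kappa = L/mu = 95/6 = 15.8333
Step 2: Compute the convergence rate.
r = 1 - 2/(kappa + 1) = 1 - 2*mu/(L + mu) = (L - mu)/(L + mu) = 89/101 = 0.8812


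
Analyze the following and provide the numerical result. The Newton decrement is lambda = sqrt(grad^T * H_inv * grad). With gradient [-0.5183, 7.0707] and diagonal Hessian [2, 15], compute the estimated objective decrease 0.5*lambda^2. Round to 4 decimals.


Step 1: H is diagonal, so H^(-1) * g = [-0.2592, 0.4714].
Step 2: g^T H^(-1) g = sum_i g_i^2 / H_ii
  = (-0.5183)^2/2 + (7.0707)^2/15
  = 0.1343 + 3.333 = 3.4673
Step 3: Objective decrease = 0.5 * g^T H^(-1) g = 1.7337


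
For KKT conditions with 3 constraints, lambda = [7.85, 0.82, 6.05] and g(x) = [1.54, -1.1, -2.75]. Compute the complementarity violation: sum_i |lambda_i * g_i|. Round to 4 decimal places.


KKT complementary slackness check:
lambda_1 * g_1 = 7.85 * 1.54 = 12.089
lambda_2 * g_2 = 0.82 * -1.1 = -0.902
lambda_3 * g_3 = 6.05 * -2.75 = -16.6375
Total violation = 12.089 + 0.902 + 16.6375 = 29.6285


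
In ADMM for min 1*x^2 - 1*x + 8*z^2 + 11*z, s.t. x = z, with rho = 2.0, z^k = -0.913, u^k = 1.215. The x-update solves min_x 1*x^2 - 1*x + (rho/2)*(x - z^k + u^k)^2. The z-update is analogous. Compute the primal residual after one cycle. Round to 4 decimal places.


ADMM iteration with rho = 2.0, z^k = -0.913, u^k = 1.215
Step 1: x-update.
Minimize 1*x^2 - 1*x + (2.0/2)*(x + 0.913 + 1.215)^2
FOC: (2*1 + 2.0)*x = 1 + 2.0*(-0.913 - 1.215)
x^{k+1} = -0.814
Step 2: z-update.
Minimize 8*z^2 + 11*z + (2.0/2)*(-0.814 - z + 1.215)^2
FOC: (2*8 + 2.0)*z = -11 + 2.0*(-0.814 + 1.215)
z^{k+1} = -0.5666
Step 3: u-update.
u^{k+1} = 1.215 - 0.814 + 0.5666 = 0.9676
Step 4: Primal residual = |-0.814 + 0.5666| = 0.2474


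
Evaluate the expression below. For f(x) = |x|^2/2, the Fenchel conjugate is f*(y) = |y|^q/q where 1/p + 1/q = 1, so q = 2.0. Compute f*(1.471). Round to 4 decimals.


The conjugate exponent q satisfies 1/p + 1/q = 1.
p = 2, so q = 2/(2 - 1) = 2.0
|y|^q = 1.471^2.0 = 2.1638
f*(1.471) = 2.1638 / 2.0 = 1.0819


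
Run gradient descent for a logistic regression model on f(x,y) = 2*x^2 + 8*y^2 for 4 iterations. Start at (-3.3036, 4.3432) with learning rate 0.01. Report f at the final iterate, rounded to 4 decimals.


Gradient descent on f(x,y) = 2*x^2 + 8*y^2.
Starting point: (-3.3036, 4.3432), alpha = 0.01
Step 1: grad_x = 2*2*-3.3036 = -13.2144, grad_y = 2*8*4.3432 = 69.4912
  x_1 = -3.3036 - 0.01*-13.2144 = -3.1715
  y_1 = 4.3432 - 0.01*69.4912 = 3.6483
Step 2: grad_x = 2*2*-3.1715 = -12.6858, grad_y = 2*8*3.6483 = 58.3726
  x_2 = -3.1715 - 0.01*-12.6858 = -3.0446
  y_2 = 3.6483 - 0.01*58.3726 = 3.0646
Step 3: grad_x = 2*2*-3.0446 = -12.1784, grad_y = 2*8*3.0646 = 49.033
  x_3 = -3.0446 - 0.01*-12.1784 = -2.9228
  y_3 = 3.0646 - 0.01*49.033 = 2.5742
Step 4: grad_x = 2*2*-2.9228 = -11.6913, grad_y = 2*8*2.5742 = 41.1877
  x_4 = -2.9228 - 0.01*-11.6913 = -2.8059
  y_4 = 2.5742 - 0.01*41.1877 = 2.1624
f(-2.8059, 2.1624) = 2*(-2.8059)^2 + 8*2.1624^2 = 53.1524


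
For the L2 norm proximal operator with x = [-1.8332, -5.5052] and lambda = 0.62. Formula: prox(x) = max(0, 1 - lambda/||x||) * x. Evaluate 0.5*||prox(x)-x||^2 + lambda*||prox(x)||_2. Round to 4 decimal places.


Step 1: Compute ||x||.
||x|| = 5.8024
Step 2: Compute scaling factor.
scale = max(0, 1 - 0.62/5.8024) = 0.8931
Step 3: prox(x) = [-1.6373, -4.917]
||prox(x)|| = 5.1824
Step 4: Proximal objective.
0.5*||prox-x||^2 = 0.1922
lambda*||prox|| = 3.2131
Total = 3.4053


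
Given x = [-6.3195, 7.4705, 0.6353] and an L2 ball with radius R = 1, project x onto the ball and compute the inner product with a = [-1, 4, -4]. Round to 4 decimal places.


Step 1: Compute ||x|| (intermediates to 6 decimals).
||x|| = sqrt((-6.3195)^2 + 7.4705^2 + 0.6353^2) = 9.805512
Step 2: Project.
Since ||x|| > R, scale = R/||x|| = 1/9.805512 = 0.101983, proj(x) = scale * x
proj(x) = [-0.644482, 0.761864, 0.06479]
Step 3: Dot product.
a^T * proj(x) = -1*(-0.644482) + 4*0.761864 - 4*0.06479 = 3.4328


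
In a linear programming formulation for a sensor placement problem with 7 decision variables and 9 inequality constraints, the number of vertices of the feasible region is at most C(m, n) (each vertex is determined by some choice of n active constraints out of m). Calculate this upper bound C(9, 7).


Each vertex corresponds to some choice of n active constraints out of m, so the number of vertices is at most C(m, n) = m! / (n!(m-n)!).
m = 9, n = 7
Numerator: 9 * 8 * 7 * 6 * 5 * 4 * 3
Denominator: 7! = 5040
C(9, 7) = 36


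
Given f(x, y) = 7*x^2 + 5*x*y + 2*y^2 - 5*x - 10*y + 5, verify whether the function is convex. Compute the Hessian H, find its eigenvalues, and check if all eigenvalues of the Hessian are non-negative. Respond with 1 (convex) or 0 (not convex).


The Hessian of f(x,y) = 7*x^2 + 5*x*y + 2*y^2 - 5*x - 10*y + 5 is:
H = [[14, 5], [5, 4]]
Trace = 14 + 4 = 18
Determinant = 14*4 - (5)^2 = 31
Discriminant = (18)^2 - 4*31 = 200.0
Eigenvalues: lambda_1 = 1.9289, lambda_2 = 16.0711
The function is convex.

1


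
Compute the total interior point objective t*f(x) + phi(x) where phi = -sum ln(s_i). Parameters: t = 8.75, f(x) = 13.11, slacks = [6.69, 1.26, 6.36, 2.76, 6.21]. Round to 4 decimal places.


Step 1: Compute log-barrier.
ln values: [1.9006, 0.2311, 1.85, 1.0152, 1.8262]
phi = -(1.9006 + 0.2311 + 1.85 + 1.0152 + 1.8262) = -6.8231
Step 2: Compute augmented objective.
t*f(x) = 8.75*13.11 = 114.7125
Total = 114.7125 - 6.8231 = 107.8894


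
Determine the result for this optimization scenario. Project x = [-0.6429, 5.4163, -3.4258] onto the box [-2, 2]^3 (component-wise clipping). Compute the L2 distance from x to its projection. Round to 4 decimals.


Project each component onto [-2, 2].
clip(-0.6429) = -0.6429, clip(5.4163) = 2.0, clip(-3.4258) = -2.0
Projection = [-0.6429, 2.0, -2.0]
Squared diffs: [0.0, 11.6711, 2.0329]
Distance = sqrt(13.704) = 3.7019


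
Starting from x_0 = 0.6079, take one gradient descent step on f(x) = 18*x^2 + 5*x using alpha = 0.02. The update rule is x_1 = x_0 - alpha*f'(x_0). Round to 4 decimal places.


We compute the gradient at x_0 and apply the update.
f'(x) = 36*x + 5
f'(0.6079) = 36*0.6079 + 5 = 26.8844
x_1 = 0.6079 - 0.02*26.8844 = 0.0702


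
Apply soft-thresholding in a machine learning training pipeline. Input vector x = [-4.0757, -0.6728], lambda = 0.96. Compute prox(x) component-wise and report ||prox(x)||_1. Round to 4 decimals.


Soft-thresholding with lambda = 0.96:
prox(-4.0757) = sign(-4.0757)*max(|-4.0757| - 0.96, 0) = -3.1157
prox(-0.6728) = sign(-0.6728)*max(|-0.6728| - 0.96, 0) = 0.0
prox(x) = [-3.1157, 0.0]
||prox(x)||_1 = 3.1157 + 0.0 = 3.1157


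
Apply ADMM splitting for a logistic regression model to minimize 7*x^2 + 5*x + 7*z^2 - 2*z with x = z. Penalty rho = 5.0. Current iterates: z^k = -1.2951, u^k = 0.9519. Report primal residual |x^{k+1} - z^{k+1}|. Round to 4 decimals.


ADMM iteration with rho = 5.0, z^k = -1.2951, u^k = 0.9519
Step 1: x-update.
Minimize 7*x^2 + 5*x + (5.0/2)*(x + 1.2951 + 0.9519)^2
FOC: (2*7 + 5.0)*x = -5 + 5.0*(-1.2951 - 0.9519)
x^{k+1} = -0.8545
Step 2: z-update.
Minimize 7*z^2 - 2*z + (5.0/2)*(-0.8545 - z + 0.9519)^2
FOC: (2*7 + 5.0)*z = 2 + 5.0*(-0.8545 + 0.9519)
z^{k+1} = 0.1309
Step 3: u-update.
u^{k+1} = 0.9519 - 0.8545 - 0.1309 = -0.0335
Step 4: Primal residual = |-0.8545 - 0.1309| = 0.9854


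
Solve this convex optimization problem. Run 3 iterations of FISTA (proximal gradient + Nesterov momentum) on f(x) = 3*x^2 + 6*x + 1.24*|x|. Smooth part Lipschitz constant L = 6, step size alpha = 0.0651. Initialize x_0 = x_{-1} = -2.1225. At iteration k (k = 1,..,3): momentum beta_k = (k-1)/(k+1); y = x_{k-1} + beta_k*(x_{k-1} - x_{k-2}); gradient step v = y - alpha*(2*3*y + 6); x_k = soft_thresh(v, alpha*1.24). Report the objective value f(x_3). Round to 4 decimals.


FISTA on f(x) = 3*x^2 + 6*x + 1.24*|x|
L = 6, alpha = 0.0651
Iteration 1: beta = 0.0, y = -2.1225 + 0.0*(-2.1225 + 2.1225) = -2.1225
  grad(y) = -6.735, v = y - alpha*grad = -1.6841
  prox(v) = soft_thresh(-1.6841, 0.0807) = -1.6033
Iteration 2: beta = 0.3333, y = -1.6033 + 0.3333*(-1.6033 + 2.1225) = -1.4303
  grad(y) = -2.5816, v = y - alpha*grad = -1.2622
  prox(v) = soft_thresh(-1.2622, 0.0807) = -1.1815
Iteration 3: beta = 0.5, y = -1.1815 + 0.5*(-1.1815 + 1.6033) = -0.9706
  grad(y) = 0.1766, v = y - alpha*grad = -0.9821
  prox(v) = soft_thresh(-0.9821, 0.0807) = -0.9013
f(x_3) = 3*(-0.9013)^2 + 6*(-0.9013) + 1.24*|-0.9013| = -1.8531


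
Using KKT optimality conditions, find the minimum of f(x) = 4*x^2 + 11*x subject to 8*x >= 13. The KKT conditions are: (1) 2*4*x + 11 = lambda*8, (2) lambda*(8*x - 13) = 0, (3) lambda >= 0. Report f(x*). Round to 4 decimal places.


Step 1: Try lambda = 0 (constraint inactive).
x_unc = -11/(2*4) = -1.375
Check: 8*-1.375 = -11.0 < 13 -- violated!
Step 2: Constraint must be active: 8*x = 13
x* = 13/8 = 1.625
lambda = (2*4*1.625 + 11)/8 = 3.0
Step 3: Compute optimal value.
f(x*) = 4*1.625^2 + 11*1.625 = 28.4375


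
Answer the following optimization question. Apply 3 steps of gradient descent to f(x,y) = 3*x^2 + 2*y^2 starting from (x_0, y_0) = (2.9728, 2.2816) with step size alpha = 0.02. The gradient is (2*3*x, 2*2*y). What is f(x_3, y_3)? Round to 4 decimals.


Gradient descent on f(x,y) = 3*x^2 + 2*y^2.
Starting point: (2.9728, 2.2816), alpha = 0.02
Step 1: grad_x = 2*3*2.9728 = 17.8368, grad_y = 2*2*2.2816 = 9.1264
  x_1 = 2.9728 - 0.02*17.8368 = 2.6161
  y_1 = 2.2816 - 0.02*9.1264 = 2.0991
Step 2: grad_x = 2*3*2.6161 = 15.6964, grad_y = 2*2*2.0991 = 8.3963
  x_2 = 2.6161 - 0.02*15.6964 = 2.3021
  y_2 = 2.0991 - 0.02*8.3963 = 1.9311
Step 3: grad_x = 2*3*2.3021 = 13.8128, grad_y = 2*2*1.9311 = 7.7246
  x_3 = 2.3021 - 0.02*13.8128 = 2.0259
  y_3 = 1.9311 - 0.02*7.7246 = 1.7767
f(2.0259, 1.7767) = 3*2.0259^2 + 2*1.7767^2 = 18.6256


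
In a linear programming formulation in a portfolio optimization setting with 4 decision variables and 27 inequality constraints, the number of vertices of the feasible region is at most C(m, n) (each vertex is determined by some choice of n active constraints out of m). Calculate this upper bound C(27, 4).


Each vertex corresponds to some choice of n active constraints out of m, so the number of vertices is at most C(m, n) = m! / (n!(m-n)!).
m = 27, n = 4
Numerator: 27 * 26 * 25 * 24
Denominator: 4! = 24
C(27, 4) = 17550


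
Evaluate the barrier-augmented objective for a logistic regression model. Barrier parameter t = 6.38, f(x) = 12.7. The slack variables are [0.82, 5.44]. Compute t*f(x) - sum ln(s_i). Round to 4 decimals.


Step 1: Compute log-barrier.
ln values: [-0.1985, 1.6938]
phi = -(-0.1985 + 1.6938) = -1.4953
Step 2: Compute augmented objective.
t*f(x) = 6.38*12.7 = 81.026
Total = 81.026 - 1.4953 = 79.5307


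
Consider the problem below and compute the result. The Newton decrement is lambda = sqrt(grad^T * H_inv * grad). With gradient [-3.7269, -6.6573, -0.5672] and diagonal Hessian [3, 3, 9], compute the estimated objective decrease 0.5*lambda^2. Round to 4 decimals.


Step 1: H is diagonal, so H^(-1) * g = [-1.2423, -2.2191, -0.063].
Step 2: g^T H^(-1) g = sum_i g_i^2 / H_ii
  = (-3.7269)^2/3 + (-6.6573)^2/3 + (-0.5672)^2/9
  = 4.6299 + 14.7732 + 0.0357 = 19.4389
Step 3: Objective decrease = 0.5 * g^T H^(-1) g = 9.7194


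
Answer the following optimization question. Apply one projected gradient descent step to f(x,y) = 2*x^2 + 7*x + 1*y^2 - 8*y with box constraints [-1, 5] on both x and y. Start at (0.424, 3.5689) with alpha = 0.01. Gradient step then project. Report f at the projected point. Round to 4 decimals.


Step 1: Compute gradient at (0.424, 3.5689).
grad_x = 2*2*0.424 + 7 = 8.696
grad_y = 2*1*3.5689 - 8 = -0.8622
Step 2: Gradient step.
x_raw = 0.424 - 0.01*8.696 = 0.337
y_raw = 3.5689 - 0.01*-0.8622 = 3.5775
Step 3: Project onto [-1, 5].
x_proj = clip(0.337) = 0.337
y_proj = clip(3.5775) = 3.5775
Step 4: Evaluate f.
f(0.337, 3.5775) = -13.235


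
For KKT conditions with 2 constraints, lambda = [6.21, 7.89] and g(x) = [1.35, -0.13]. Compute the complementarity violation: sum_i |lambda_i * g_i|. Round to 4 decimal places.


KKT complementary slackness check:
lambda_1 * g_1 = 6.21 * 1.35 = 8.3835
lambda_2 * g_2 = 7.89 * -0.13 = -1.0257
Total violation = 8.3835 + 1.0257 = 9.4092


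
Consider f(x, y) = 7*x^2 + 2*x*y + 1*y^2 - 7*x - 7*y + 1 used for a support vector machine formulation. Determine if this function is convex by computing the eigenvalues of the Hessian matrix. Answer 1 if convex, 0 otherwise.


The Hessian of f(x,y) = 7*x^2 + 2*x*y + 1*y^2 - 7*x - 7*y + 1 is:
H = [[14, 2], [2, 2]]
Trace = 14 + 2 = 16
Determinant = 14*2 - (2)^2 = 24
Discriminant = (16)^2 - 4*24 = 160.0
Eigenvalues: lambda_1 = 1.6754, lambda_2 = 14.3246
The function is convex.

1
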